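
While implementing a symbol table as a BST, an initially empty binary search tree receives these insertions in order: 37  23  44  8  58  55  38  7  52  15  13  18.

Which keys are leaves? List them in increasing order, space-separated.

Resulting structure (node: left, right):
  37: L=23, R=44
  23: L=8, R=–
  44: L=38, R=58
  8: L=7, R=15
  58: L=55, R=–
  55: L=52, R=–
  38: L=–, R=–
  7: L=–, R=–
  52: L=–, R=–
  15: L=13, R=18
  13: L=–, R=–
  18: L=–, R=–

7 13 18 38 52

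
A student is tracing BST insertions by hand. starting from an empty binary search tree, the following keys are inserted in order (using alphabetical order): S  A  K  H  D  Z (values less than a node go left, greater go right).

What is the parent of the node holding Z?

S

Resulting structure (node: left, right):
  S: L=A, R=Z
  A: L=–, R=K
  K: L=H, R=–
  H: L=D, R=–
  D: L=–, R=–
  Z: L=–, R=–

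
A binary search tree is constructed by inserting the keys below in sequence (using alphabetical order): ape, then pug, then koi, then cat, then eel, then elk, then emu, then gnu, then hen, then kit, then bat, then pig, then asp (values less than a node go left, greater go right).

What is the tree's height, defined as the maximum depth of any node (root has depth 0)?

9

Resulting structure (node: left, right):
  ape: L=–, R=pug
  pug: L=koi, R=–
  koi: L=cat, R=pig
  cat: L=bat, R=eel
  eel: L=–, R=elk
  elk: L=–, R=emu
  emu: L=–, R=gnu
  gnu: L=–, R=hen
  hen: L=–, R=kit
  kit: L=–, R=–
  bat: L=asp, R=–
  pig: L=–, R=–
  asp: L=–, R=–

The deepest node is kit at depth 9.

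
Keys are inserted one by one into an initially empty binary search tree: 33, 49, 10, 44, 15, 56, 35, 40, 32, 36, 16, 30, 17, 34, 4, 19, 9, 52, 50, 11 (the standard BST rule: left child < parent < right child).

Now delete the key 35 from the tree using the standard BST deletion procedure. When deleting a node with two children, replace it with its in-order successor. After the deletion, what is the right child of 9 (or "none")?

33: root
49: right child of 33 (depth 1)
10: left child of 33 (depth 1)
44: left child of 49 (depth 2)
15: right child of 10 (depth 2)
56: right child of 49 (depth 2)
35: left child of 44 (depth 3)
40: right child of 35 (depth 4)
32: right child of 15 (depth 3)
36: left child of 40 (depth 5)
16: left child of 32 (depth 4)
30: right child of 16 (depth 5)
17: left child of 30 (depth 6)
34: left child of 35 (depth 4)
4: left child of 10 (depth 2)
19: right child of 17 (depth 7)
9: right child of 4 (depth 3)
52: left child of 56 (depth 3)
50: left child of 52 (depth 4)
11: left child of 15 (depth 3)

Delete 35 (two children — replace with in-order successor).
After deletion, 9's right child: none.

none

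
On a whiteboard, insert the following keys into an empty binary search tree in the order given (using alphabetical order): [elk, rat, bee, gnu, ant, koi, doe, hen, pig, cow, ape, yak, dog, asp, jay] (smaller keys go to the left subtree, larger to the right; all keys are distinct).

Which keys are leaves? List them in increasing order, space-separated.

asp cow dog jay pig yak

Insert elk: tree is empty, so elk becomes the root.
Insert rat: rat > elk → go right. Place as right child of elk.
Insert bee: bee < elk → go left. Place as left child of elk.
Insert gnu: gnu > elk → go right; gnu < rat → go left. Place as left child of rat.
Insert ant: ant < elk → go left; ant < bee → go left. Place as left child of bee.
Insert koi: koi > elk → go right; koi < rat → go left; koi > gnu → go right. Place as right child of gnu.
Insert doe: doe < elk → go left; doe > bee → go right. Place as right child of bee.
Insert hen: hen > elk → go right; hen < rat → go left; hen > gnu → go right; hen < koi → go left. Place as left child of koi.
Insert pig: pig > elk → go right; pig < rat → go left; pig > gnu → go right; pig > koi → go right. Place as right child of koi.
Insert cow: cow < elk → go left; cow > bee → go right; cow < doe → go left. Place as left child of doe.
Insert ape: ape < elk → go left; ape < bee → go left; ape > ant → go right. Place as right child of ant.
Insert yak: yak > elk → go right; yak > rat → go right. Place as right child of rat.
Insert dog: dog < elk → go left; dog > bee → go right; dog > doe → go right. Place as right child of doe.
Insert asp: asp < elk → go left; asp < bee → go left; asp > ant → go right; asp > ape → go right. Place as right child of ape.
Insert jay: jay > elk → go right; jay < rat → go left; jay > gnu → go right; jay < koi → go left; jay > hen → go right. Place as right child of hen.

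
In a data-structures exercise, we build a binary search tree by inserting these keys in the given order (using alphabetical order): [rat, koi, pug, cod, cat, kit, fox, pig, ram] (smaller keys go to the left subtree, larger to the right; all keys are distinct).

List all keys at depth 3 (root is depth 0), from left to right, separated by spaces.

rat: root
koi: left child of rat (depth 1)
pug: right child of koi (depth 2)
cod: left child of koi (depth 2)
cat: left child of cod (depth 3)
kit: right child of cod (depth 3)
fox: left child of kit (depth 4)
pig: left child of pug (depth 3)
ram: right child of pug (depth 3)

cat kit pig ram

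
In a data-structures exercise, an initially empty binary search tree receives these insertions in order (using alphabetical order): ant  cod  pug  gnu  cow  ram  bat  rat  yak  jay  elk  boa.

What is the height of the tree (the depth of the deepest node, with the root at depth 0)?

5

ant: root
cod: right child of ant (depth 1)
pug: right child of cod (depth 2)
gnu: left child of pug (depth 3)
cow: left child of gnu (depth 4)
ram: right child of pug (depth 3)
bat: left child of cod (depth 2)
rat: right child of ram (depth 4)
yak: right child of rat (depth 5)
jay: right child of gnu (depth 4)
elk: right child of cow (depth 5)
boa: right child of bat (depth 3)

The deepest node is yak at depth 5.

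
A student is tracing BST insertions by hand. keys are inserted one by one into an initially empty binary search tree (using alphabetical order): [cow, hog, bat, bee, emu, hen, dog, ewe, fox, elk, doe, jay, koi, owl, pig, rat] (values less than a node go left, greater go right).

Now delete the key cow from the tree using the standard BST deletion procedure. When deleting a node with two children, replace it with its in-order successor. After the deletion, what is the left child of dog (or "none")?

none

cow: root
hog: right child of cow (depth 1)
bat: left child of cow (depth 1)
bee: right child of bat (depth 2)
emu: left child of hog (depth 2)
hen: right child of emu (depth 3)
dog: left child of emu (depth 3)
ewe: left child of hen (depth 4)
fox: right child of ewe (depth 5)
elk: right child of dog (depth 4)
doe: left child of dog (depth 4)
jay: right child of hog (depth 2)
koi: right child of jay (depth 3)
owl: right child of koi (depth 4)
pig: right child of owl (depth 5)
rat: right child of pig (depth 6)

Delete cow (two children — replace with in-order successor).
After deletion, dog's left child: none.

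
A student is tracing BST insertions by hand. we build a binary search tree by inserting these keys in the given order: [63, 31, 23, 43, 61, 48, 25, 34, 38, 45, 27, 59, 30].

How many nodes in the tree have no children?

4

63: root
31: left child of 63 (depth 1)
23: left child of 31 (depth 2)
43: right child of 31 (depth 2)
61: right child of 43 (depth 3)
48: left child of 61 (depth 4)
25: right child of 23 (depth 3)
34: left child of 43 (depth 3)
38: right child of 34 (depth 4)
45: left child of 48 (depth 5)
27: right child of 25 (depth 4)
59: right child of 48 (depth 5)
30: right child of 27 (depth 5)

Leaves: 30, 38, 45, 59 — 4 in total.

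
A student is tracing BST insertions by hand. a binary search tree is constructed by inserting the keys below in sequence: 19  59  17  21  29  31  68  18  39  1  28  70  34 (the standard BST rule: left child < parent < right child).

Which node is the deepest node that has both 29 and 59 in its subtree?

59

19: root
59: right child of 19 (depth 1)
17: left child of 19 (depth 1)
21: left child of 59 (depth 2)
29: right child of 21 (depth 3)
31: right child of 29 (depth 4)
68: right child of 59 (depth 2)
18: right child of 17 (depth 2)
39: right child of 31 (depth 5)
1: left child of 17 (depth 2)
28: left child of 29 (depth 4)
70: right child of 68 (depth 3)
34: left child of 39 (depth 6)

Path to 29: 19 → 59 → 21 → 29
Path to 59: 19 → 59
59 lies on both paths and is an ancestor of the other node.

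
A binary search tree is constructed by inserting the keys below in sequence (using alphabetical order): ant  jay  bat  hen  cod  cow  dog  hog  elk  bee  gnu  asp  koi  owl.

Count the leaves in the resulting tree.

ant: root
jay: right child of ant (depth 1)
bat: left child of jay (depth 2)
hen: right child of bat (depth 3)
cod: left child of hen (depth 4)
cow: right child of cod (depth 5)
dog: right child of cow (depth 6)
hog: right child of hen (depth 4)
elk: right child of dog (depth 7)
bee: left child of cod (depth 5)
gnu: right child of elk (depth 8)
asp: left child of bat (depth 3)
koi: right child of jay (depth 2)
owl: right child of koi (depth 3)

Leaves: asp, bee, gnu, hog, owl — 5 in total.

5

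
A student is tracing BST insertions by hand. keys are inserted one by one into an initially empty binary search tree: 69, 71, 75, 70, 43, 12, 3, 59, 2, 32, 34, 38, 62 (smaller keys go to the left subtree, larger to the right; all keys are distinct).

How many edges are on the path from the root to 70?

2

Insert 69: tree is empty, so 69 becomes the root.
Insert 71: 71 > 69 → go right. Place as right child of 69.
Insert 75: 75 > 69 → go right; 75 > 71 → go right. Place as right child of 71.
Insert 70: 70 > 69 → go right; 70 < 71 → go left. Place as left child of 71.
Insert 43: 43 < 69 → go left. Place as left child of 69.
Insert 12: 12 < 69 → go left; 12 < 43 → go left. Place as left child of 43.
Insert 3: 3 < 69 → go left; 3 < 43 → go left; 3 < 12 → go left. Place as left child of 12.
Insert 59: 59 < 69 → go left; 59 > 43 → go right. Place as right child of 43.
Insert 2: 2 < 69 → go left; 2 < 43 → go left; 2 < 12 → go left; 2 < 3 → go left. Place as left child of 3.
Insert 32: 32 < 69 → go left; 32 < 43 → go left; 32 > 12 → go right. Place as right child of 12.
Insert 34: 34 < 69 → go left; 34 < 43 → go left; 34 > 12 → go right; 34 > 32 → go right. Place as right child of 32.
Insert 38: 38 < 69 → go left; 38 < 43 → go left; 38 > 12 → go right; 38 > 32 → go right; 38 > 34 → go right. Place as right child of 34.
Insert 62: 62 < 69 → go left; 62 > 43 → go right; 62 > 59 → go right. Place as right child of 59.

Path to 70: 69 → 71 → 70, which is 2 edges.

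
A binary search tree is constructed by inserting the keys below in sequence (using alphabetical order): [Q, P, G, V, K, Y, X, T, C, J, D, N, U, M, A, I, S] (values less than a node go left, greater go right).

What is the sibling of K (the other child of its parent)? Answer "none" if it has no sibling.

C

Q: root
P: left child of Q (depth 1)
G: left child of P (depth 2)
V: right child of Q (depth 1)
K: right child of G (depth 3)
Y: right child of V (depth 2)
X: left child of Y (depth 3)
T: left child of V (depth 2)
C: left child of G (depth 3)
J: left child of K (depth 4)
D: right child of C (depth 4)
N: right child of K (depth 4)
U: right child of T (depth 3)
M: left child of N (depth 5)
A: left child of C (depth 4)
I: left child of J (depth 5)
S: left child of T (depth 3)

K's parent is G; the other child of G is C.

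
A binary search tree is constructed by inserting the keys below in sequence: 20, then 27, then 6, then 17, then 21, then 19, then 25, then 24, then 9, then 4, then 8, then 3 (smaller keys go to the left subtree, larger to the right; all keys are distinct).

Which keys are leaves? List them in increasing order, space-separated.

3 8 19 24

Insert 20: tree is empty, so 20 becomes the root.
Insert 27: 27 > 20 → go right. Place as right child of 20.
Insert 6: 6 < 20 → go left. Place as left child of 20.
Insert 17: 17 < 20 → go left; 17 > 6 → go right. Place as right child of 6.
Insert 21: 21 > 20 → go right; 21 < 27 → go left. Place as left child of 27.
Insert 19: 19 < 20 → go left; 19 > 6 → go right; 19 > 17 → go right. Place as right child of 17.
Insert 25: 25 > 20 → go right; 25 < 27 → go left; 25 > 21 → go right. Place as right child of 21.
Insert 24: 24 > 20 → go right; 24 < 27 → go left; 24 > 21 → go right; 24 < 25 → go left. Place as left child of 25.
Insert 9: 9 < 20 → go left; 9 > 6 → go right; 9 < 17 → go left. Place as left child of 17.
Insert 4: 4 < 20 → go left; 4 < 6 → go left. Place as left child of 6.
Insert 8: 8 < 20 → go left; 8 > 6 → go right; 8 < 17 → go left; 8 < 9 → go left. Place as left child of 9.
Insert 3: 3 < 20 → go left; 3 < 6 → go left; 3 < 4 → go left. Place as left child of 4.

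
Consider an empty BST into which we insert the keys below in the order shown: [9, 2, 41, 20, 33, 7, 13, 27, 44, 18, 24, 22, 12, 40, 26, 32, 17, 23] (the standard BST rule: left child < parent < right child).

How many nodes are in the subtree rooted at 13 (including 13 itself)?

9: root
2: left child of 9 (depth 1)
41: right child of 9 (depth 1)
20: left child of 41 (depth 2)
33: right child of 20 (depth 3)
7: right child of 2 (depth 2)
13: left child of 20 (depth 3)
27: left child of 33 (depth 4)
44: right child of 41 (depth 2)
18: right child of 13 (depth 4)
24: left child of 27 (depth 5)
22: left child of 24 (depth 6)
12: left child of 13 (depth 4)
40: right child of 33 (depth 4)
26: right child of 24 (depth 6)
32: right child of 27 (depth 5)
17: left child of 18 (depth 5)
23: right child of 22 (depth 7)

Subtree rooted at 13 contains: 13, 12, 18, 17 — 4 nodes.

4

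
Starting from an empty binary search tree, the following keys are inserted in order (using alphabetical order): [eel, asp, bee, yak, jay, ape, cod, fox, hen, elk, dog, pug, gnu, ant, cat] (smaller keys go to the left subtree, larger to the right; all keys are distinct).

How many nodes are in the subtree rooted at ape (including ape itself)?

2

eel: root
asp: left child of eel (depth 1)
bee: right child of asp (depth 2)
yak: right child of eel (depth 1)
jay: left child of yak (depth 2)
ape: left child of asp (depth 2)
cod: right child of bee (depth 3)
fox: left child of jay (depth 3)
hen: right child of fox (depth 4)
elk: left child of fox (depth 4)
dog: right child of cod (depth 4)
pug: right child of jay (depth 3)
gnu: left child of hen (depth 5)
ant: left child of ape (depth 3)
cat: left child of cod (depth 4)

Subtree rooted at ape contains: ape, ant — 2 nodes.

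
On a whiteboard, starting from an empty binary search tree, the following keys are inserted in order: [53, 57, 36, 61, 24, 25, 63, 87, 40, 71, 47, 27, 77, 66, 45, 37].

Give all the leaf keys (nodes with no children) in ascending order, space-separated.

Insert 53: tree is empty, so 53 becomes the root.
Insert 57: 57 > 53 → go right. Place as right child of 53.
Insert 36: 36 < 53 → go left. Place as left child of 53.
Insert 61: 61 > 53 → go right; 61 > 57 → go right. Place as right child of 57.
Insert 24: 24 < 53 → go left; 24 < 36 → go left. Place as left child of 36.
Insert 25: 25 < 53 → go left; 25 < 36 → go left; 25 > 24 → go right. Place as right child of 24.
Insert 63: 63 > 53 → go right; 63 > 57 → go right; 63 > 61 → go right. Place as right child of 61.
Insert 87: 87 > 53 → go right; 87 > 57 → go right; 87 > 61 → go right; 87 > 63 → go right. Place as right child of 63.
Insert 40: 40 < 53 → go left; 40 > 36 → go right. Place as right child of 36.
Insert 71: 71 > 53 → go right; 71 > 57 → go right; 71 > 61 → go right; 71 > 63 → go right; 71 < 87 → go left. Place as left child of 87.
Insert 47: 47 < 53 → go left; 47 > 36 → go right; 47 > 40 → go right. Place as right child of 40.
Insert 27: 27 < 53 → go left; 27 < 36 → go left; 27 > 24 → go right; 27 > 25 → go right. Place as right child of 25.
Insert 77: 77 > 53 → go right; 77 > 57 → go right; 77 > 61 → go right; 77 > 63 → go right; 77 < 87 → go left; 77 > 71 → go right. Place as right child of 71.
Insert 66: 66 > 53 → go right; 66 > 57 → go right; 66 > 61 → go right; 66 > 63 → go right; 66 < 87 → go left; 66 < 71 → go left. Place as left child of 71.
Insert 45: 45 < 53 → go left; 45 > 36 → go right; 45 > 40 → go right; 45 < 47 → go left. Place as left child of 47.
Insert 37: 37 < 53 → go left; 37 > 36 → go right; 37 < 40 → go left. Place as left child of 40.

27 37 45 66 77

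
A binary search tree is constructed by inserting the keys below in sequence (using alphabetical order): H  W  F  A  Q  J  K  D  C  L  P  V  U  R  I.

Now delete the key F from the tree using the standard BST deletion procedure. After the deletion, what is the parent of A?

H: root
W: right child of H (depth 1)
F: left child of H (depth 1)
A: left child of F (depth 2)
Q: left child of W (depth 2)
J: left child of Q (depth 3)
K: right child of J (depth 4)
D: right child of A (depth 3)
C: left child of D (depth 4)
L: right child of K (depth 5)
P: right child of L (depth 6)
V: right child of Q (depth 3)
U: left child of V (depth 4)
R: left child of U (depth 5)
I: left child of J (depth 4)

Delete F (at most one child — splice it out).
After deletion, A's parent is H.

H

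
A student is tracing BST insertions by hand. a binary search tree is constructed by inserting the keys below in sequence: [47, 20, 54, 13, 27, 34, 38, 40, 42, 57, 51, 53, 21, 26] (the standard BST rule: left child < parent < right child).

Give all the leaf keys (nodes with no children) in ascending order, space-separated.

13 26 42 53 57

47: root
20: left child of 47 (depth 1)
54: right child of 47 (depth 1)
13: left child of 20 (depth 2)
27: right child of 20 (depth 2)
34: right child of 27 (depth 3)
38: right child of 34 (depth 4)
40: right child of 38 (depth 5)
42: right child of 40 (depth 6)
57: right child of 54 (depth 2)
51: left child of 54 (depth 2)
53: right child of 51 (depth 3)
21: left child of 27 (depth 3)
26: right child of 21 (depth 4)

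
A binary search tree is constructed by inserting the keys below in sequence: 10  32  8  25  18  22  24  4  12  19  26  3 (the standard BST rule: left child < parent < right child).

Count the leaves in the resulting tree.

5

Insert 10: tree is empty, so 10 becomes the root.
Insert 32: 32 > 10 → go right. Place as right child of 10.
Insert 8: 8 < 10 → go left. Place as left child of 10.
Insert 25: 25 > 10 → go right; 25 < 32 → go left. Place as left child of 32.
Insert 18: 18 > 10 → go right; 18 < 32 → go left; 18 < 25 → go left. Place as left child of 25.
Insert 22: 22 > 10 → go right; 22 < 32 → go left; 22 < 25 → go left; 22 > 18 → go right. Place as right child of 18.
Insert 24: 24 > 10 → go right; 24 < 32 → go left; 24 < 25 → go left; 24 > 18 → go right; 24 > 22 → go right. Place as right child of 22.
Insert 4: 4 < 10 → go left; 4 < 8 → go left. Place as left child of 8.
Insert 12: 12 > 10 → go right; 12 < 32 → go left; 12 < 25 → go left; 12 < 18 → go left. Place as left child of 18.
Insert 19: 19 > 10 → go right; 19 < 32 → go left; 19 < 25 → go left; 19 > 18 → go right; 19 < 22 → go left. Place as left child of 22.
Insert 26: 26 > 10 → go right; 26 < 32 → go left; 26 > 25 → go right. Place as right child of 25.
Insert 3: 3 < 10 → go left; 3 < 8 → go left; 3 < 4 → go left. Place as left child of 4.

Leaves: 3, 12, 19, 24, 26 — 5 in total.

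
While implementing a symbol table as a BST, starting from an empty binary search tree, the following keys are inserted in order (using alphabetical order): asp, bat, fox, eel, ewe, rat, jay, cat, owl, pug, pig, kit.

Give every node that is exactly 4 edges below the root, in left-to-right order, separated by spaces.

Insert asp: tree is empty, so asp becomes the root.
Insert bat: bat > asp → go right. Place as right child of asp.
Insert fox: fox > asp → go right; fox > bat → go right. Place as right child of bat.
Insert eel: eel > asp → go right; eel > bat → go right; eel < fox → go left. Place as left child of fox.
Insert ewe: ewe > asp → go right; ewe > bat → go right; ewe < fox → go left; ewe > eel → go right. Place as right child of eel.
Insert rat: rat > asp → go right; rat > bat → go right; rat > fox → go right. Place as right child of fox.
Insert jay: jay > asp → go right; jay > bat → go right; jay > fox → go right; jay < rat → go left. Place as left child of rat.
Insert cat: cat > asp → go right; cat > bat → go right; cat < fox → go left; cat < eel → go left. Place as left child of eel.
Insert owl: owl > asp → go right; owl > bat → go right; owl > fox → go right; owl < rat → go left; owl > jay → go right. Place as right child of jay.
Insert pug: pug > asp → go right; pug > bat → go right; pug > fox → go right; pug < rat → go left; pug > jay → go right; pug > owl → go right. Place as right child of owl.
Insert pig: pig > asp → go right; pig > bat → go right; pig > fox → go right; pig < rat → go left; pig > jay → go right; pig > owl → go right; pig < pug → go left. Place as left child of pug.
Insert kit: kit > asp → go right; kit > bat → go right; kit > fox → go right; kit < rat → go left; kit > jay → go right; kit < owl → go left. Place as left child of owl.

cat ewe jay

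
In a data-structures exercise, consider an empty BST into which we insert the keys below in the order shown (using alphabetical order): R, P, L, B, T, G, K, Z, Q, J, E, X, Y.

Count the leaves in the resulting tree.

4

R: root
P: left child of R (depth 1)
L: left child of P (depth 2)
B: left child of L (depth 3)
T: right child of R (depth 1)
G: right child of B (depth 4)
K: right child of G (depth 5)
Z: right child of T (depth 2)
Q: right child of P (depth 2)
J: left child of K (depth 6)
E: left child of G (depth 5)
X: left child of Z (depth 3)
Y: right child of X (depth 4)

Leaves: E, J, Q, Y — 4 in total.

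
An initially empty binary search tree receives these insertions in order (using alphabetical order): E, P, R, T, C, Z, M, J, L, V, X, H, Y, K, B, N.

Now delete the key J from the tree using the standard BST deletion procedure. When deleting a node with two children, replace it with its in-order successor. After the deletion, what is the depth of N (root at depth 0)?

3

Resulting structure (node: left, right):
  E: L=C, R=P
  P: L=M, R=R
  R: L=–, R=T
  T: L=–, R=Z
  C: L=B, R=–
  Z: L=V, R=–
  M: L=J, R=N
  J: L=H, R=L
  L: L=K, R=–
  V: L=–, R=X
  X: L=–, R=Y
  H: L=–, R=–
  Y: L=–, R=–
  K: L=–, R=–
  B: L=–, R=–
  N: L=–, R=–

Delete J (two children — replace with in-order successor).
After deletion, path to N: E → P → M → N.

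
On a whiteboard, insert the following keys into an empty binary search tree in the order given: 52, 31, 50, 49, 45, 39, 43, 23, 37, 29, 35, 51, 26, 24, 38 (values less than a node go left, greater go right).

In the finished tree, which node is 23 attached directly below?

31

Resulting structure (node: left, right):
  52: L=31, R=–
  31: L=23, R=50
  50: L=49, R=51
  49: L=45, R=–
  45: L=39, R=–
  39: L=37, R=43
  43: L=–, R=–
  23: L=–, R=29
  37: L=35, R=38
  29: L=26, R=–
  35: L=–, R=–
  51: L=–, R=–
  26: L=24, R=–
  24: L=–, R=–
  38: L=–, R=–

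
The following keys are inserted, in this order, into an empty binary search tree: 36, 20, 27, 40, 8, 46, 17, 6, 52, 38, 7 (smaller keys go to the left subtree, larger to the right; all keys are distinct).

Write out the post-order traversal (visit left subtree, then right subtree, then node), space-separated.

36: root
20: left child of 36 (depth 1)
27: right child of 20 (depth 2)
40: right child of 36 (depth 1)
8: left child of 20 (depth 2)
46: right child of 40 (depth 2)
17: right child of 8 (depth 3)
6: left child of 8 (depth 3)
52: right child of 46 (depth 3)
38: left child of 40 (depth 2)
7: right child of 6 (depth 4)

7 6 17 8 27 20 38 52 46 40 36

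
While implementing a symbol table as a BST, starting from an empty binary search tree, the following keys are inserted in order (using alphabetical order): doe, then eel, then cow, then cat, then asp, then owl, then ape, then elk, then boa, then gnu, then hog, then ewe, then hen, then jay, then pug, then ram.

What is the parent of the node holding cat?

doe: root
eel: right child of doe (depth 1)
cow: left child of doe (depth 1)
cat: left child of cow (depth 2)
asp: left child of cat (depth 3)
owl: right child of eel (depth 2)
ape: left child of asp (depth 4)
elk: left child of owl (depth 3)
boa: right child of asp (depth 4)
gnu: right child of elk (depth 4)
hog: right child of gnu (depth 5)
ewe: left child of gnu (depth 5)
hen: left child of hog (depth 6)
jay: right child of hog (depth 6)
pug: right child of owl (depth 3)
ram: right child of pug (depth 4)

cow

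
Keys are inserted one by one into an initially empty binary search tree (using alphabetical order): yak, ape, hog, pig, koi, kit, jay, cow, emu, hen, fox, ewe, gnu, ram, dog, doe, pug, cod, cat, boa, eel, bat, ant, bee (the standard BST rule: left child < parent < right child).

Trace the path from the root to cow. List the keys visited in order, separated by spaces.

yak ape hog cow

Insert yak: tree is empty, so yak becomes the root.
Insert ape: ape < yak → go left. Place as left child of yak.
Insert hog: hog < yak → go left; hog > ape → go right. Place as right child of ape.
Insert pig: pig < yak → go left; pig > ape → go right; pig > hog → go right. Place as right child of hog.
Insert koi: koi < yak → go left; koi > ape → go right; koi > hog → go right; koi < pig → go left. Place as left child of pig.
Insert kit: kit < yak → go left; kit > ape → go right; kit > hog → go right; kit < pig → go left; kit < koi → go left. Place as left child of koi.
Insert jay: jay < yak → go left; jay > ape → go right; jay > hog → go right; jay < pig → go left; jay < koi → go left; jay < kit → go left. Place as left child of kit.
Insert cow: cow < yak → go left; cow > ape → go right; cow < hog → go left. Place as left child of hog.
Insert emu: emu < yak → go left; emu > ape → go right; emu < hog → go left; emu > cow → go right. Place as right child of cow.
Insert hen: hen < yak → go left; hen > ape → go right; hen < hog → go left; hen > cow → go right; hen > emu → go right. Place as right child of emu.
Insert fox: fox < yak → go left; fox > ape → go right; fox < hog → go left; fox > cow → go right; fox > emu → go right; fox < hen → go left. Place as left child of hen.
Insert ewe: ewe < yak → go left; ewe > ape → go right; ewe < hog → go left; ewe > cow → go right; ewe > emu → go right; ewe < hen → go left; ewe < fox → go left. Place as left child of fox.
Insert gnu: gnu < yak → go left; gnu > ape → go right; gnu < hog → go left; gnu > cow → go right; gnu > emu → go right; gnu < hen → go left; gnu > fox → go right. Place as right child of fox.
Insert ram: ram < yak → go left; ram > ape → go right; ram > hog → go right; ram > pig → go right. Place as right child of pig.
Insert dog: dog < yak → go left; dog > ape → go right; dog < hog → go left; dog > cow → go right; dog < emu → go left. Place as left child of emu.
Insert doe: doe < yak → go left; doe > ape → go right; doe < hog → go left; doe > cow → go right; doe < emu → go left; doe < dog → go left. Place as left child of dog.
Insert pug: pug < yak → go left; pug > ape → go right; pug > hog → go right; pug > pig → go right; pug < ram → go left. Place as left child of ram.
Insert cod: cod < yak → go left; cod > ape → go right; cod < hog → go left; cod < cow → go left. Place as left child of cow.
Insert cat: cat < yak → go left; cat > ape → go right; cat < hog → go left; cat < cow → go left; cat < cod → go left. Place as left child of cod.
Insert boa: boa < yak → go left; boa > ape → go right; boa < hog → go left; boa < cow → go left; boa < cod → go left; boa < cat → go left. Place as left child of cat.
Insert eel: eel < yak → go left; eel > ape → go right; eel < hog → go left; eel > cow → go right; eel < emu → go left; eel > dog → go right. Place as right child of dog.
Insert bat: bat < yak → go left; bat > ape → go right; bat < hog → go left; bat < cow → go left; bat < cod → go left; bat < cat → go left; bat < boa → go left. Place as left child of boa.
Insert ant: ant < yak → go left; ant < ape → go left. Place as left child of ape.
Insert bee: bee < yak → go left; bee > ape → go right; bee < hog → go left; bee < cow → go left; bee < cod → go left; bee < cat → go left; bee < boa → go left; bee > bat → go right. Place as right child of bat.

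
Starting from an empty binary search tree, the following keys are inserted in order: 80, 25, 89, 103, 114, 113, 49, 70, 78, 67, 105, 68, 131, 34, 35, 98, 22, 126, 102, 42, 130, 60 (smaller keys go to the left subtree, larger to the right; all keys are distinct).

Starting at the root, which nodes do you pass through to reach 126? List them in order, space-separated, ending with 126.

80 89 103 114 131 126

80: root
25: left child of 80 (depth 1)
89: right child of 80 (depth 1)
103: right child of 89 (depth 2)
114: right child of 103 (depth 3)
113: left child of 114 (depth 4)
49: right child of 25 (depth 2)
70: right child of 49 (depth 3)
78: right child of 70 (depth 4)
67: left child of 70 (depth 4)
105: left child of 113 (depth 5)
68: right child of 67 (depth 5)
131: right child of 114 (depth 4)
34: left child of 49 (depth 3)
35: right child of 34 (depth 4)
98: left child of 103 (depth 3)
22: left child of 25 (depth 2)
126: left child of 131 (depth 5)
102: right child of 98 (depth 4)
42: right child of 35 (depth 5)
130: right child of 126 (depth 6)
60: left child of 67 (depth 5)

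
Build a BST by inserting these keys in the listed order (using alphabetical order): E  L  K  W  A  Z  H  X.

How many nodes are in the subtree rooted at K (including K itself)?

2

Resulting structure (node: left, right):
  E: L=A, R=L
  L: L=K, R=W
  K: L=H, R=–
  W: L=–, R=Z
  A: L=–, R=–
  Z: L=X, R=–
  H: L=–, R=–
  X: L=–, R=–

Subtree rooted at K contains: K, H — 2 nodes.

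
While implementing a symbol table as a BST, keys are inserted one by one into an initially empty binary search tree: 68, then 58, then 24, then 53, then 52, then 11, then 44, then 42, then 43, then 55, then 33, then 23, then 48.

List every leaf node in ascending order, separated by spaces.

Resulting structure (node: left, right):
  68: L=58, R=–
  58: L=24, R=–
  24: L=11, R=53
  53: L=52, R=55
  52: L=44, R=–
  11: L=–, R=23
  44: L=42, R=48
  42: L=33, R=43
  43: L=–, R=–
  55: L=–, R=–
  33: L=–, R=–
  23: L=–, R=–
  48: L=–, R=–

23 33 43 48 55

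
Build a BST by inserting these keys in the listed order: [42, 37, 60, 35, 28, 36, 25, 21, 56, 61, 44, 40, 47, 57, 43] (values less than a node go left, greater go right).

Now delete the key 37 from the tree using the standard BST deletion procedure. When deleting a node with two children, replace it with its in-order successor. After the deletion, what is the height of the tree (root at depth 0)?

5

Resulting structure (node: left, right):
  42: L=37, R=60
  37: L=35, R=40
  60: L=56, R=61
  35: L=28, R=36
  28: L=25, R=–
  36: L=–, R=–
  25: L=21, R=–
  21: L=–, R=–
  56: L=44, R=57
  61: L=–, R=–
  44: L=43, R=47
  40: L=–, R=–
  47: L=–, R=–
  57: L=–, R=–
  43: L=–, R=–

Delete 37 (two children — replace with in-order successor).
After deletion, deepest node is 21 at depth 5.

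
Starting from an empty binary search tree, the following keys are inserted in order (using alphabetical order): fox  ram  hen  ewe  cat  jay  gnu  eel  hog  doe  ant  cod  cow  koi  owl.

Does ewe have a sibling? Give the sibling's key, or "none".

Resulting structure (node: left, right):
  fox: L=ewe, R=ram
  ram: L=hen, R=–
  hen: L=gnu, R=jay
  ewe: L=cat, R=–
  cat: L=ant, R=eel
  jay: L=hog, R=koi
  gnu: L=–, R=–
  eel: L=doe, R=–
  hog: L=–, R=–
  doe: L=cod, R=–
  ant: L=–, R=–
  cod: L=–, R=cow
  cow: L=–, R=–
  koi: L=–, R=owl
  owl: L=–, R=–

ewe's parent is fox; the other child of fox is ram.

ram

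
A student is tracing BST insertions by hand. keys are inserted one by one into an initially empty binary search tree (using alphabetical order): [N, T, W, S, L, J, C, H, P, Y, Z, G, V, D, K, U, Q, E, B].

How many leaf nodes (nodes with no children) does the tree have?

Insert N: tree is empty, so N becomes the root.
Insert T: T > N → go right. Place as right child of N.
Insert W: W > N → go right; W > T → go right. Place as right child of T.
Insert S: S > N → go right; S < T → go left. Place as left child of T.
Insert L: L < N → go left. Place as left child of N.
Insert J: J < N → go left; J < L → go left. Place as left child of L.
Insert C: C < N → go left; C < L → go left; C < J → go left. Place as left child of J.
Insert H: H < N → go left; H < L → go left; H < J → go left; H > C → go right. Place as right child of C.
Insert P: P > N → go right; P < T → go left; P < S → go left. Place as left child of S.
Insert Y: Y > N → go right; Y > T → go right; Y > W → go right. Place as right child of W.
Insert Z: Z > N → go right; Z > T → go right; Z > W → go right; Z > Y → go right. Place as right child of Y.
Insert G: G < N → go left; G < L → go left; G < J → go left; G > C → go right; G < H → go left. Place as left child of H.
Insert V: V > N → go right; V > T → go right; V < W → go left. Place as left child of W.
Insert D: D < N → go left; D < L → go left; D < J → go left; D > C → go right; D < H → go left; D < G → go left. Place as left child of G.
Insert K: K < N → go left; K < L → go left; K > J → go right. Place as right child of J.
Insert U: U > N → go right; U > T → go right; U < W → go left; U < V → go left. Place as left child of V.
Insert Q: Q > N → go right; Q < T → go left; Q < S → go left; Q > P → go right. Place as right child of P.
Insert E: E < N → go left; E < L → go left; E < J → go left; E > C → go right; E < H → go left; E < G → go left; E > D → go right. Place as right child of D.
Insert B: B < N → go left; B < L → go left; B < J → go left; B < C → go left. Place as left child of C.

Leaves: B, E, K, Q, U, Z — 6 in total.

6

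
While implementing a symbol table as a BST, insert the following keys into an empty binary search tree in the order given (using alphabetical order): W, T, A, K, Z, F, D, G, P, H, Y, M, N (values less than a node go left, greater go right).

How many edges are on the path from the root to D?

Insert W: tree is empty, so W becomes the root.
Insert T: T < W → go left. Place as left child of W.
Insert A: A < W → go left; A < T → go left. Place as left child of T.
Insert K: K < W → go left; K < T → go left; K > A → go right. Place as right child of A.
Insert Z: Z > W → go right. Place as right child of W.
Insert F: F < W → go left; F < T → go left; F > A → go right; F < K → go left. Place as left child of K.
Insert D: D < W → go left; D < T → go left; D > A → go right; D < K → go left; D < F → go left. Place as left child of F.
Insert G: G < W → go left; G < T → go left; G > A → go right; G < K → go left; G > F → go right. Place as right child of F.
Insert P: P < W → go left; P < T → go left; P > A → go right; P > K → go right. Place as right child of K.
Insert H: H < W → go left; H < T → go left; H > A → go right; H < K → go left; H > F → go right; H > G → go right. Place as right child of G.
Insert Y: Y > W → go right; Y < Z → go left. Place as left child of Z.
Insert M: M < W → go left; M < T → go left; M > A → go right; M > K → go right; M < P → go left. Place as left child of P.
Insert N: N < W → go left; N < T → go left; N > A → go right; N > K → go right; N < P → go left; N > M → go right. Place as right child of M.

Path to D: W → T → A → K → F → D, which is 5 edges.

5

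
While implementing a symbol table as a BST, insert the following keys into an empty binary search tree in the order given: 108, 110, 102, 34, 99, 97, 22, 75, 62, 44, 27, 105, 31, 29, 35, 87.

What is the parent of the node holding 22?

34

Insert 108: tree is empty, so 108 becomes the root.
Insert 110: 110 > 108 → go right. Place as right child of 108.
Insert 102: 102 < 108 → go left. Place as left child of 108.
Insert 34: 34 < 108 → go left; 34 < 102 → go left. Place as left child of 102.
Insert 99: 99 < 108 → go left; 99 < 102 → go left; 99 > 34 → go right. Place as right child of 34.
Insert 97: 97 < 108 → go left; 97 < 102 → go left; 97 > 34 → go right; 97 < 99 → go left. Place as left child of 99.
Insert 22: 22 < 108 → go left; 22 < 102 → go left; 22 < 34 → go left. Place as left child of 34.
Insert 75: 75 < 108 → go left; 75 < 102 → go left; 75 > 34 → go right; 75 < 99 → go left; 75 < 97 → go left. Place as left child of 97.
Insert 62: 62 < 108 → go left; 62 < 102 → go left; 62 > 34 → go right; 62 < 99 → go left; 62 < 97 → go left; 62 < 75 → go left. Place as left child of 75.
Insert 44: 44 < 108 → go left; 44 < 102 → go left; 44 > 34 → go right; 44 < 99 → go left; 44 < 97 → go left; 44 < 75 → go left; 44 < 62 → go left. Place as left child of 62.
Insert 27: 27 < 108 → go left; 27 < 102 → go left; 27 < 34 → go left; 27 > 22 → go right. Place as right child of 22.
Insert 105: 105 < 108 → go left; 105 > 102 → go right. Place as right child of 102.
Insert 31: 31 < 108 → go left; 31 < 102 → go left; 31 < 34 → go left; 31 > 22 → go right; 31 > 27 → go right. Place as right child of 27.
Insert 29: 29 < 108 → go left; 29 < 102 → go left; 29 < 34 → go left; 29 > 22 → go right; 29 > 27 → go right; 29 < 31 → go left. Place as left child of 31.
Insert 35: 35 < 108 → go left; 35 < 102 → go left; 35 > 34 → go right; 35 < 99 → go left; 35 < 97 → go left; 35 < 75 → go left; 35 < 62 → go left; 35 < 44 → go left. Place as left child of 44.
Insert 87: 87 < 108 → go left; 87 < 102 → go left; 87 > 34 → go right; 87 < 99 → go left; 87 < 97 → go left; 87 > 75 → go right. Place as right child of 75.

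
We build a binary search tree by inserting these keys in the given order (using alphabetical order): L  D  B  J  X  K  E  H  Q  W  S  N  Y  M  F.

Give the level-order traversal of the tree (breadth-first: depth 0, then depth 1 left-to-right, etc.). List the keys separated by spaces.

L D X B J Q Y E K N W H M S F

L: root
D: left child of L (depth 1)
B: left child of D (depth 2)
J: right child of D (depth 2)
X: right child of L (depth 1)
K: right child of J (depth 3)
E: left child of J (depth 3)
H: right child of E (depth 4)
Q: left child of X (depth 2)
W: right child of Q (depth 3)
S: left child of W (depth 4)
N: left child of Q (depth 3)
Y: right child of X (depth 2)
M: left child of N (depth 4)
F: left child of H (depth 5)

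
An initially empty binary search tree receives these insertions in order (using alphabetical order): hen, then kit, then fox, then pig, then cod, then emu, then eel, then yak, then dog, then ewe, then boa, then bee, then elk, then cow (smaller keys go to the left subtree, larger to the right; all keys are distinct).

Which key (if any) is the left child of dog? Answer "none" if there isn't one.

Insert hen: tree is empty, so hen becomes the root.
Insert kit: kit > hen → go right. Place as right child of hen.
Insert fox: fox < hen → go left. Place as left child of hen.
Insert pig: pig > hen → go right; pig > kit → go right. Place as right child of kit.
Insert cod: cod < hen → go left; cod < fox → go left. Place as left child of fox.
Insert emu: emu < hen → go left; emu < fox → go left; emu > cod → go right. Place as right child of cod.
Insert eel: eel < hen → go left; eel < fox → go left; eel > cod → go right; eel < emu → go left. Place as left child of emu.
Insert yak: yak > hen → go right; yak > kit → go right; yak > pig → go right. Place as right child of pig.
Insert dog: dog < hen → go left; dog < fox → go left; dog > cod → go right; dog < emu → go left; dog < eel → go left. Place as left child of eel.
Insert ewe: ewe < hen → go left; ewe < fox → go left; ewe > cod → go right; ewe > emu → go right. Place as right child of emu.
Insert boa: boa < hen → go left; boa < fox → go left; boa < cod → go left. Place as left child of cod.
Insert bee: bee < hen → go left; bee < fox → go left; bee < cod → go left; bee < boa → go left. Place as left child of boa.
Insert elk: elk < hen → go left; elk < fox → go left; elk > cod → go right; elk < emu → go left; elk > eel → go right. Place as right child of eel.
Insert cow: cow < hen → go left; cow < fox → go left; cow > cod → go right; cow < emu → go left; cow < eel → go left; cow < dog → go left. Place as left child of dog.

cow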